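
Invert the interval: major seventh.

Inverted interval numbers add to nine, so a seventh pairs with a second (7 + 2 = 9).
Quality inverts too: major becomes minor. That makes the inversion a minor second.

m2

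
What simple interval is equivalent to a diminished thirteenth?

Take out an octave (7 from the number): 13 − 7 = 6.
Quality carries through unchanged, so the simple form is a diminished sixth.

d6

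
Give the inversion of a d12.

augmented fourth

First reduce the compound diminished twelfth to its simple form, a diminished fifth.
Inverted interval numbers add to nine, so a fifth pairs with a fourth (5 + 4 = 9).
And diminished becomes augmented under inversion, so we get an augmented fourth.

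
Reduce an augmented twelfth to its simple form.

Subtracting seven from the interval number removes an octave: 12 − 7 = 5.
Quality carries through unchanged, so the simple form is an augmented fifth.

augmented fifth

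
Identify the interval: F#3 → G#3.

major second

F to G spans two letter names (F-G): a second.
The major second spans 2 semitones, and F#3 to G#3 is exactly 2 semitones — so this is a major second.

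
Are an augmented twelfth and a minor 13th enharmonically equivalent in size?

An augmented twelfth spans 20 semitones, and a minor thirteenth also spans 20 semitones — they're enharmonic.

Yes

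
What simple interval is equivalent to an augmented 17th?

Take out 2 octaves (14 from the number): 17 − 14 = 3.
That makes an augmented seventeenth a compound augmented third — 2 octaves plus an augmented third.

A3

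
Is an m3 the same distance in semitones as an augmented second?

Yes

Both span 3 semitones: a minor third and an augmented second are the same chromatic distance.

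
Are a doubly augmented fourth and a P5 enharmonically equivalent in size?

Both span 7 semitones: a doubly augmented fourth and a perfect fifth are the same chromatic distance.

Yes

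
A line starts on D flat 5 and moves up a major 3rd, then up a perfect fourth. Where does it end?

Db5 up a major third → F5 (4 semitones).
A perfect fourth up from F5 is Bb5.

B flat 5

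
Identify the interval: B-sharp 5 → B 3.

Descending from B#5 to B3 is the same interval as ascending B3 to B#5.
B to B is the same letter name, plus 2 octaves: a fifteenth.
A perfect fifteenth would be 24 semitones; B3 to B#5 is 25, one semitone wider, so the interval is augmented.
(Equivalently, a compound augmented octave: an augmented octave plus an octave.)

A15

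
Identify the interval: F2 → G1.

Descending from F2 to G1 is the same interval as ascending G1 to F2.
G to F spans seven letter names (G-A-B-C-D-E-F): a seventh.
At 10 semitones, G1→F2 falls one short of a major seventh: minor.

m7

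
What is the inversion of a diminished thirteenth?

A3

First reduce the compound diminished thirteenth to its simple form, a diminished sixth.
The rule of nine gives the new number: 9 − 6 = 3, so a sixth becomes a third.
Quality inverts too: diminished becomes augmented. That makes the inversion an augmented third.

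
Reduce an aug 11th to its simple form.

Each octave removed subtracts seven from the number: 11 − 7 = 4.
So an augmented eleventh is an octave plus an augmented fourth. The quality is unchanged.

augmented 4th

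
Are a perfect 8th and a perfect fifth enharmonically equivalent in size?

A perfect octave spans 12 semitones; a perfect fifth spans 7 semitones. They differ by 5.

No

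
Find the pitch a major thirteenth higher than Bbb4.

The thirteenth's letter: B up six letter names plus an octave → G.
Moving 21 semitones up from Bbb4 (the size of a major thirteenth) reaches Gb6.

Gb6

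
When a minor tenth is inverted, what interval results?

First reduce the compound minor tenth to its simple form, a minor third.
The rule of nine gives the new number: 9 − 3 = 6, so a third becomes a sixth.
The quality also flips — minor becomes major — giving a major sixth.

major sixth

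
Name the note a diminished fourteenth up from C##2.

B3

Seven letters up from C (plus an octave) reaches B.
A diminished fourteenth is 21 semitones; 21 semitones up from C##2 gives B3.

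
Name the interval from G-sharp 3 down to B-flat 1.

Descending from G#3 to Bb1 is the same interval as ascending Bb1 to G#3.
B to G spans six letter names (B-C-D-E-F-G), plus an octave — that makes it a thirteenth of some quality.
Bb1 to G#3 spans 22 semitones — one semitone wider than the major thirteenth (21) — giving an augmented thirteenth.
(Equivalently, a compound augmented sixth: an augmented sixth plus an octave.)

augmented thirteenth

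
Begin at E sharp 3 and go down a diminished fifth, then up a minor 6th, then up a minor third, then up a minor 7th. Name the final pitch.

G sharp 4

E#3 down a diminished fifth → A##2 (6 semitones).
A##2 up a minor sixth → F##3 (8 semitones).
A minor third up from F##3 is A#3.
A minor seventh up from A#3 is G#4.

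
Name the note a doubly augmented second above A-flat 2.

Two letter names up from A: B.
A doubly augmented second spans 4 semitones, so from Ab2 the target pitch is B#2.

B-sharp 2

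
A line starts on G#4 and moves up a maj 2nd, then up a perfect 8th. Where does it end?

A#5

G#4 up a major second → A#4 (2 semitones).
Up a perfect octave from A#4: A#5 (12 semitones up).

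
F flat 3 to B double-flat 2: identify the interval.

perfect fifth

Descending from Fb3 to Bbb2 is the same interval as ascending Bbb2 to Fb3.
B to F spans five letter names (B-C-D-E-F): a fifth.
The perfect fifth spans 7 semitones, and Bbb2 to Fb3 is exactly 7 semitones — so this is a perfect fifth.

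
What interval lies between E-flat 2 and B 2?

E to B spans five letter names (E-F-G-A-B), so the interval is some kind of fifth.
Eb2 to B2 spans 8 semitones — one semitone wider than the perfect fifth (7) — giving an augmented fifth.

augmented fifth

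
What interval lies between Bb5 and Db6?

B to D spans three letter names (B-C-D): a third.
A major third would be 4 semitones, but Bb5 to Db6 is 3 — one semitone narrower, making it a minor third.

m3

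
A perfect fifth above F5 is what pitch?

The fifth takes the letter from F up to C.
A perfect fifth is 7 semitones; 7 semitones up from F5 gives C6.

C6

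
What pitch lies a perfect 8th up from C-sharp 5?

An octave keeps the letter name C, an octave up from C.
A perfect octave is 12 semitones; 12 semitones up from C#5 gives C#6.

C-sharp 6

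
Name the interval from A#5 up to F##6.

A to F spans six letter names (A-B-C-D-E-F), so the interval is some kind of sixth.
Counting semitones, A#5→F##6 is 9, which is the major sixth.

M6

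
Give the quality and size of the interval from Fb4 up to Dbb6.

F to D spans six letter names (F-G-A-B-C-D), plus an octave: a thirteenth.
A major thirteenth would be 21 semitones, but Fb4 to Dbb6 is 20 — one semitone narrower, making it a minor thirteenth.
(Equivalently, a compound minor sixth: a minor sixth plus an octave.)

minor thirteenth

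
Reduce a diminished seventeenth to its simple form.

diminished third

Take out 2 octaves (14 from the number): 17 − 14 = 3.
That makes a diminished seventeenth a compound diminished third — 2 octaves plus a diminished third.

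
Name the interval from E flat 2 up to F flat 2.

E to F spans two letter names (E-F), so the interval is some kind of second.
A major second would be 2 semitones, but Eb2 to Fb2 is 1 — one semitone narrower, making it a minor second.

m2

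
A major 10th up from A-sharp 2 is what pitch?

Counting three letter names plus an octave up from A lands on C.
A major tenth spans 16 semitones, so from A#2 the target pitch is C##4.

C-double-sharp 4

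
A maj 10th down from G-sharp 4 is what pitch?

The tenth's letter: G down three letter names plus an octave → E.
A major tenth spans 16 semitones, so from G#4 the target pitch is E3.

E 3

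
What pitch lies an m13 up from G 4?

E-flat 6

The thirteenth's letter: G up six letter names plus an octave → E.
A minor thirteenth is 20 semitones; 20 semitones up from G4 gives Eb6.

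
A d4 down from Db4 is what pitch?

A3

Counting four letter names down from D lands on A.
Moving 4 semitones down from Db4 (the size of a diminished fourth) reaches A3.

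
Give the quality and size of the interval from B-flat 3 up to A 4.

M7

B to A spans seven letter names (B-C-D-E-F-G-A), so the interval is some kind of seventh.
The major seventh spans 11 semitones, and Bb3 to A4 is exactly 11 semitones — so this is a major seventh.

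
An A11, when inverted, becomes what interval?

First reduce the compound augmented eleventh to its simple form, an augmented fourth.
Inverted interval numbers add to nine, so a fourth pairs with a fifth (4 + 5 = 9).
Quality inverts too: augmented becomes diminished. That makes the inversion a diminished fifth.

diminished fifth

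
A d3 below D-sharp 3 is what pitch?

Counting three letter names down from D lands on B.
A diminished third is 2 semitones; 2 semitones down from D#3 gives B##2.

B-double-sharp 2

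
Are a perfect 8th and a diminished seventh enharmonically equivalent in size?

A perfect octave spans 12 semitones; a diminished seventh spans 9 semitones. They differ by 3.

No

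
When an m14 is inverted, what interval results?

major second

First reduce the compound minor fourteenth to its simple form, a minor seventh.
Interval numbers invert to sum to nine: 7 + 2 = 9, so a seventh inverts to a second.
Quality inverts too: minor becomes major. That makes the inversion a major second.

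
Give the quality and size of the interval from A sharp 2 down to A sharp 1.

Descending from A#2 to A#1 is the same interval as ascending A#1 to A#2.
A to A is the same letter name, plus an octave: an octave.
The perfect octave spans 12 semitones, and A#1 to A#2 is exactly 12 semitones — so this is a perfect octave.

P8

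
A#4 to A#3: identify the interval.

Descending from A#4 to A#3 is the same interval as ascending A#3 to A#4.
A to A is the same letter name, plus an octave, so the interval is some kind of octave.
A#3 to A#4 is 12 semitones, matching the perfect octave exactly, so the quality is perfect.

perfect octave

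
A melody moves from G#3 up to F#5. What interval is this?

G to F spans seven letter names (G-A-B-C-D-E-F), plus an octave — that makes it a fourteenth of some quality.
G#3 to F#5 is 22 semitones, a half step short of the major fourteenth (23), so this is minor.
(Equivalently, a compound minor seventh: a minor seventh plus an octave.)

minor 14th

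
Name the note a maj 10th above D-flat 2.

F 3

Counting three letter names plus an octave up from D lands on F.
Moving 16 semitones up from Db2 (the size of a major tenth) reaches F3.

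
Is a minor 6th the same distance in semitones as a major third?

8 semitones (minor sixth) vs 4 semitones (major third): not equal.

No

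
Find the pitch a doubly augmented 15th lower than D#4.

The letter stays D (same as the start), shifted two octaves down.
Moving 26 semitones down from D#4 (the size of a doubly augmented fifteenth) reaches Db2.

Db2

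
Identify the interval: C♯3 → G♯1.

Descending from C#3 to G#1 is the same interval as ascending G#1 to C#3.
G to C spans four letter names (G-A-B-C), plus an octave: an eleventh.
The perfect eleventh spans 17 semitones, and G#1 to C#3 is exactly 17 semitones — so this is a perfect eleventh.
(Equivalently, a compound perfect fourth: a perfect fourth plus an octave.)

perfect eleventh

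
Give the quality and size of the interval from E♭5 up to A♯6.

E to A spans four letter names (E-F-G-A), plus an octave — that makes it an eleventh of some quality.
The perfect eleventh is 17 semitones; here we have 19, two semitones wider: doubly augmented.
(Equivalently, a compound doubly augmented fourth: a doubly augmented fourth plus an octave.)

doubly augmented eleventh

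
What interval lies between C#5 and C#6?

C to C is the same letter name, plus an octave, so the interval is some kind of octave.
The perfect octave spans 12 semitones, and C#5 to C#6 is exactly 12 semitones — so this is a perfect octave.

perfect 8th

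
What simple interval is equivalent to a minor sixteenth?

m2

Subtracting seven from the interval number removes an octave: 16 − 14 = 2.
That makes a minor sixteenth a compound minor second — 2 octaves plus a minor second.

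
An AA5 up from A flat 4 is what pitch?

Five letter names up from A: E.
Moving 9 semitones up from Ab4 (the size of a doubly augmented fifth) reaches E#5.

E sharp 5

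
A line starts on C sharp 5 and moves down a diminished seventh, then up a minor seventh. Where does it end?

C#5 down a diminished seventh → D##4 (9 semitones).
D##4 up a minor seventh → C##5 (10 semitones).

C double-sharp 5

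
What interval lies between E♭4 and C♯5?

E to C spans six letter names (E-F-G-A-B-C) — that makes it a sixth of some quality.
Eb4 to C#5 spans 10 semitones — one semitone wider than the major sixth (9) — giving an augmented sixth.

A6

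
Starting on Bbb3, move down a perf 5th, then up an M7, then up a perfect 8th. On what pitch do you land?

Bbb3 down a perfect fifth → Ebb3 (7 semitones).
Up a major seventh from Ebb3: Db4 (11 semitones up).
A perfect octave up from Db4 is Db5.

Db5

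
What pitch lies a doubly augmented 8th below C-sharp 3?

C-flat 2

An octave keeps the letter name C, an octave down from C.
A doubly augmented octave is 14 semitones; 14 semitones down from C#3 gives Cb2.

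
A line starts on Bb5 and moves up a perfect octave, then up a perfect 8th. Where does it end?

A perfect octave up from Bb5 is Bb6.
Up a perfect octave from Bb6: Bb7 (12 semitones up).

Bb7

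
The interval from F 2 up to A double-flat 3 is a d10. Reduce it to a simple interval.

d3

Take out an octave (7 from the number): 10 − 7 = 3.
That makes a diminished tenth a compound diminished third — an octave plus a diminished third.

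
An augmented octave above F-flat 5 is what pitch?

For an octave the letter name doesn't change: still F, an octave up.
An augmented octave spans 13 semitones, so from Fb5 the target pitch is F6.

F 6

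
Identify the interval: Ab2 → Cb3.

m3

A to C spans three letter names (A-B-C): a third.
Ab2 to Cb3 is 3 semitones, a half step short of the major third (4), so this is minor.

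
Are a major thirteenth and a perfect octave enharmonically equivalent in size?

21 semitones (major thirteenth) vs 12 semitones (perfect octave): not equal.

No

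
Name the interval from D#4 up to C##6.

major 14th

D to C spans seven letter names (D-E-F-G-A-B-C), plus an octave: a fourteenth.
D#4 to C##6 is 23 semitones, matching the major fourteenth exactly, so the quality is major.
(Equivalently, a compound major seventh: a major seventh plus an octave.)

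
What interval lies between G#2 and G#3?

G to G is the same letter name, plus an octave, so the interval is some kind of octave.
G#2 to G#3 is 12 semitones, matching the perfect octave exactly, so the quality is perfect.

perfect octave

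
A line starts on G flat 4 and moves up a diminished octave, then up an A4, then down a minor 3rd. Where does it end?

A flat 5

A diminished octave up from Gb4 is Gbb5.
Gbb5 up an augmented fourth → Cb6 (6 semitones).
A minor third down from Cb6 is Ab5.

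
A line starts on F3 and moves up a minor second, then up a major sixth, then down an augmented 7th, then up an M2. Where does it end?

F3 up a minor second → Gb3 (1 semitone).
Gb3 up a major sixth → Eb4 (9 semitones).
Eb4 down an augmented seventh → Fbb3 (12 semitones).
A major second up from Fbb3 is Gbb3.

Gbb3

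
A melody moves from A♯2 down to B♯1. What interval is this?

Descending from A#2 to B#1 is the same interval as ascending B#1 to A#2.
B to A spans seven letter names (B-C-D-E-F-G-A), so the interval is some kind of seventh.
B#1 to A#2 is 10 semitones, a half step short of the major seventh (11), so this is minor.

m7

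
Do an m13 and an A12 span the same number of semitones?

A minor thirteenth = 20 semitones = an augmented twelfth; enharmonically equal.

Yes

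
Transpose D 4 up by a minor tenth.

F 5

The tenth's letter: D up three letter names plus an octave → F.
Moving 15 semitones up from D4 (the size of a minor tenth) reaches F5.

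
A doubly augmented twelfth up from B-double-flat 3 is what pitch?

Counting five letter names plus an octave up from B lands on F.
Moving 21 semitones up from Bbb3 (the size of a doubly augmented twelfth) reaches F#5.

F-sharp 5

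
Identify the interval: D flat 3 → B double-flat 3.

D to B spans six letter names (D-E-F-G-A-B): a sixth.
Db3 to Bbb3 is 8 semitones, a half step short of the major sixth (9), so this is minor.

m6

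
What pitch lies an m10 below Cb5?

Ab3

Three letters down from C (plus an octave) reaches A.
A minor tenth spans 15 semitones, so from Cb5 the target pitch is Ab3.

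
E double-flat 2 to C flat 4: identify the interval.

E to C spans six letter names (E-F-G-A-B-C), plus an octave: a thirteenth.
The major thirteenth spans 21 semitones, and Ebb2 to Cb4 is exactly 21 semitones — so this is a major thirteenth.
(Equivalently, a compound major sixth: a major sixth plus an octave.)

major thirteenth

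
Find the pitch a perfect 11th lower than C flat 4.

G flat 2

The eleventh's letter: C down four letter names plus an octave → G.
Moving 17 semitones down from Cb4 (the size of a perfect eleventh) reaches Gb2.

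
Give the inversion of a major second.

minor seventh

Interval numbers invert to sum to nine: 2 + 7 = 9, so a second inverts to a seventh.
And major becomes minor under inversion, so we get a minor seventh.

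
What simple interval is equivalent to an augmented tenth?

A3

Subtracting seven from the interval number removes an octave: 10 − 7 = 3.
That makes an augmented tenth a compound augmented third — an octave plus an augmented third.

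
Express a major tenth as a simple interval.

Each octave removed subtracts seven from the number: 10 − 7 = 3.
Quality carries through unchanged, so the simple form is a major third.

M3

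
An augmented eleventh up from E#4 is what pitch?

The eleventh's letter: E up four letter names plus an octave → A.
Moving 18 semitones up from E#4 (the size of an augmented eleventh) reaches A##5.

A##5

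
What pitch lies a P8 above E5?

An octave keeps the letter name E, an octave up from E.
A perfect octave is 12 semitones; 12 semitones up from E5 gives E6.

E6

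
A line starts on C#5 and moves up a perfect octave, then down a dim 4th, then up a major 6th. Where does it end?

E##6

C#5 up a perfect octave → C#6 (12 semitones).
A diminished fourth down from C#6 is G##5.
A major sixth up from G##5 is E##6.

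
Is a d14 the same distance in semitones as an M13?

Both span 21 semitones: a diminished fourteenth and a major thirteenth are the same chromatic distance.

Yes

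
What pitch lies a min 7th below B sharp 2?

Seven letter names down from B: C.
A minor seventh is 10 semitones; 10 semitones down from B#2 gives C##2.

C double-sharp 2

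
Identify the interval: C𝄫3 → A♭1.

Descending from Cbb3 to Ab1 is the same interval as ascending Ab1 to Cbb3.
A to C spans three letter names (A-B-C), plus an octave — that makes it a tenth of some quality.
The major tenth is 16 semitones; here we have 14, two semitones narrower: diminished.
(Equivalently, a compound diminished third: a diminished third plus an octave.)

diminished tenth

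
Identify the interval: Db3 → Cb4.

D to C spans seven letter names (D-E-F-G-A-B-C): a seventh.
At 10 semitones, Db3→Cb4 falls one short of a major seventh: minor.

m7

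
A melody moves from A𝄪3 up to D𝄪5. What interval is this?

A to D spans four letter names (A-B-C-D), plus an octave — that makes it an eleventh of some quality.
The perfect eleventh spans 17 semitones, and A##3 to D##5 is exactly 17 semitones — so this is a perfect eleventh.
(Equivalently, a compound perfect fourth: a perfect fourth plus an octave.)

P11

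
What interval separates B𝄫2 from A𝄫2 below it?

M2

Descending from Bbb2 to Abb2 is the same interval as ascending Abb2 to Bbb2.
A to B spans two letter names (A-B) — that makes it a second of some quality.
The major second spans 2 semitones, and Abb2 to Bbb2 is exactly 2 semitones — so this is a major second.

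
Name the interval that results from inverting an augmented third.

Inverted interval numbers add to nine, so a third pairs with a sixth (3 + 6 = 9).
And augmented becomes diminished under inversion, so we get a diminished sixth.

d6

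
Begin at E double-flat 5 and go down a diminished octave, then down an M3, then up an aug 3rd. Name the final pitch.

E 4

Ebb5 down a diminished octave → Eb4 (11 semitones).
A major third down from Eb4 is Cb4.
Up an augmented third from Cb4: E4 (5 semitones up).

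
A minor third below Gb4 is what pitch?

Counting three letter names down from G lands on E.
A minor third is 3 semitones; 3 semitones down from Gb4 gives Eb4.

Eb4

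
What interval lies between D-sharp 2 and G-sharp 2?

D to G spans four letter names (D-E-F-G): a fourth.
The perfect fourth spans 5 semitones, and D#2 to G#2 is exactly 5 semitones — so this is a perfect fourth.

perfect fourth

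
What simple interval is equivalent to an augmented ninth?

augmented second

Each octave removed subtracts seven from the number: 9 − 7 = 2.
Quality carries through unchanged, so the simple form is an augmented second.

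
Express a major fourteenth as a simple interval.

major seventh

Subtracting seven from the interval number removes an octave: 14 − 7 = 7.
So a major fourteenth is an octave plus a major seventh. The quality is unchanged.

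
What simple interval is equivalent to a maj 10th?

major third

Each octave removed subtracts seven from the number: 10 − 7 = 3.
Quality carries through unchanged, so the simple form is a major third.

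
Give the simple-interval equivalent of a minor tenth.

Take out an octave (7 from the number): 10 − 7 = 3.
So a minor tenth is an octave plus a minor third. The quality is unchanged.

m3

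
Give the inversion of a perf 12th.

P4

First reduce the compound perfect twelfth to its simple form, a perfect fifth.
Interval numbers invert to sum to nine: 5 + 4 = 9, so a fifth inverts to a fourth.
The quality also flips — perfect stays perfect — giving a perfect fourth.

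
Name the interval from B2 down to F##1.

diminished 11th

Descending from B2 to F##1 is the same interval as ascending F##1 to B2.
F to B spans four letter names (F-G-A-B), plus an octave: an eleventh.
The perfect eleventh is 17 semitones; here we have 16, one semitone narrower: diminished.
(Equivalently, a compound diminished fourth: a diminished fourth plus an octave.)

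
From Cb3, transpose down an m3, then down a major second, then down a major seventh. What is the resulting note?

Abb1

Down a minor third from Cb3: Ab2 (3 semitones down).
A major second down from Ab2 is Gb2.
A major seventh down from Gb2 is Abb1.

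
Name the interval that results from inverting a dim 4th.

A5

Inverted interval numbers add to nine, so a fourth pairs with a fifth (4 + 5 = 9).
And diminished becomes augmented under inversion, so we get an augmented fifth.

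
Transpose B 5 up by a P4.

Counting four letter names up from B lands on E.
A perfect fourth spans 5 semitones, so from B5 the target pitch is E6.

E 6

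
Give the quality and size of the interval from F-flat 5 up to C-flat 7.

perfect twelfth

F to C spans five letter names (F-G-A-B-C), plus an octave — that makes it a twelfth of some quality.
Fb5 to Cb7 is 19 semitones, matching the perfect twelfth exactly, so the quality is perfect.
(Equivalently, a compound perfect fifth: a perfect fifth plus an octave.)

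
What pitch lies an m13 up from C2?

The thirteenth's letter: C up six letter names plus an octave → A.
A minor thirteenth is 20 semitones; 20 semitones up from C2 gives Ab3.

Ab3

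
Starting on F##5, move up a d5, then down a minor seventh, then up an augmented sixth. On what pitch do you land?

Up a diminished fifth from F##5: C#6 (6 semitones up).
C#6 down a minor seventh → D#5 (10 semitones).
Up an augmented sixth from D#5: B##5 (10 semitones up).

B##5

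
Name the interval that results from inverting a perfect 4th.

Inverted interval numbers add to nine, so a fourth pairs with a fifth (4 + 5 = 9).
Quality inverts too: perfect stays perfect. That makes the inversion a perfect fifth.

perfect fifth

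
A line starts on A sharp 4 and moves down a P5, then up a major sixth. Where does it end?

B sharp 4

A perfect fifth down from A#4 is D#4.
Up a major sixth from D#4: B#4 (9 semitones up).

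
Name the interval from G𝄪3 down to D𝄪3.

Descending from G##3 to D##3 is the same interval as ascending D##3 to G##3.
D to G spans four letter names (D-E-F-G) — that makes it a fourth of some quality.
The perfect fourth spans 5 semitones, and D##3 to G##3 is exactly 5 semitones — so this is a perfect fourth.

perfect fourth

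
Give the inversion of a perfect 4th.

Interval numbers invert to sum to nine: 4 + 5 = 9, so a fourth inverts to a fifth.
The quality also flips — perfect stays perfect — giving a perfect fifth.

perfect 5th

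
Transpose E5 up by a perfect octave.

E6

An octave keeps the letter name E, an octave up from E.
A perfect octave spans 12 semitones, so from E5 the target pitch is E6.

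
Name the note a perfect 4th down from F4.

Counting four letter names down from F lands on C.
Moving 5 semitones down from F4 (the size of a perfect fourth) reaches C4.

C4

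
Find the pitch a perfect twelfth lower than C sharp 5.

Five letters down from C (plus an octave) reaches F.
A perfect twelfth is 19 semitones; 19 semitones down from C#5 gives F#3.

F sharp 3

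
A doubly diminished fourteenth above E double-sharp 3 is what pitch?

Seven letters up from E (plus an octave) reaches D.
A doubly diminished fourteenth is 20 semitones; 20 semitones up from E##3 gives D5.

D 5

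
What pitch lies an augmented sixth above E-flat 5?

C-sharp 6

Six letter names up from E: C.
An augmented sixth is 10 semitones; 10 semitones up from Eb5 gives C#6.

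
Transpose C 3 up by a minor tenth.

Counting three letter names plus an octave up from C lands on E.
Moving 15 semitones up from C3 (the size of a minor tenth) reaches Eb4.

E flat 4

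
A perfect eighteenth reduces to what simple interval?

perfect 4th

Each octave removed subtracts seven from the number: 18 − 14 = 4.
So a perfect eighteenth is 2 octaves plus a perfect fourth. The quality is unchanged.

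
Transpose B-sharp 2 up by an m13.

Counting six letter names plus an octave up from B lands on G.
A minor thirteenth is 20 semitones; 20 semitones up from B#2 gives G#4.

G-sharp 4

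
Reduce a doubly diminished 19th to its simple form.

doubly diminished 5th

Each octave removed subtracts seven from the number: 19 − 14 = 5.
That makes a doubly diminished nineteenth a compound doubly diminished fifth — 2 octaves plus a doubly diminished fifth.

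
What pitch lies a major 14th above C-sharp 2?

Seven letters up from C (plus an octave) reaches B.
A major fourteenth is 23 semitones; 23 semitones up from C#2 gives B#3.

B-sharp 3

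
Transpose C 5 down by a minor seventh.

The seventh takes the letter from C down to D.
A minor seventh is 10 semitones; 10 semitones down from C5 gives D4.

D 4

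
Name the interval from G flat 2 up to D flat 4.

G to D spans five letter names (G-A-B-C-D), plus an octave, so the interval is some kind of twelfth.
Counting semitones, Gb2→Db4 is 19, which is the perfect twelfth.
(Equivalently, a compound perfect fifth: a perfect fifth plus an octave.)

perfect twelfth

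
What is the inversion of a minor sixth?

major 3rd

Interval numbers invert to sum to nine: 6 + 3 = 9, so a sixth inverts to a third.
And minor becomes major under inversion, so we get a major third.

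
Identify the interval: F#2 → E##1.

Descending from F#2 to E##1 is the same interval as ascending E##1 to F#2.
E to F spans two letter names (E-F), plus an octave — that makes it a ninth of some quality.
The major ninth is 14 semitones; here we have 12, two semitones narrower: diminished.

d9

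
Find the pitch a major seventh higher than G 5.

Seven letter names up from G: F.
Moving 11 semitones up from G5 (the size of a major seventh) reaches F#6.

F-sharp 6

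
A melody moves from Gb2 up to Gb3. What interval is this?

P8

G to G is the same letter name, plus an octave: an octave.
Gb2 to Gb3 is 12 semitones, matching the perfect octave exactly, so the quality is perfect.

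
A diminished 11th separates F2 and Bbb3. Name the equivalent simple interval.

diminished fourth

Subtracting seven from the interval number removes an octave: 11 − 7 = 4.
So a diminished eleventh is an octave plus a diminished fourth. The quality is unchanged.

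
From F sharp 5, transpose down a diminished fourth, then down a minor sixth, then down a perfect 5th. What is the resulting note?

A double-sharp 3

A diminished fourth down from F#5 is C##5.
C##5 down a minor sixth → E##4 (8 semitones).
A perfect fifth down from E##4 is A##3.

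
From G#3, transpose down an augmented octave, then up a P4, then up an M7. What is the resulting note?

B3

G#3 down an augmented octave → G2 (13 semitones).
A perfect fourth up from G2 is C3.
Up a major seventh from C3: B3 (11 semitones up).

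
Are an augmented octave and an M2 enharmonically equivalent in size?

No

An augmented octave is 13 semitones but a major second is 2 semitones — different sizes.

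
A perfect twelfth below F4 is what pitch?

Bb2

The twelfth's letter: F down five letter names plus an octave → B.
Moving 19 semitones down from F4 (the size of a perfect twelfth) reaches Bb2.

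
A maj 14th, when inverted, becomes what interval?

minor second

First reduce the compound major fourteenth to its simple form, a major seventh.
The rule of nine gives the new number: 9 − 7 = 2, so a seventh becomes a second.
And major becomes minor under inversion, so we get a minor second.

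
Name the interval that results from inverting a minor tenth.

First reduce the compound minor tenth to its simple form, a minor third.
Inverted interval numbers add to nine, so a third pairs with a sixth (3 + 6 = 9).
The quality also flips — minor becomes major — giving a major sixth.

major sixth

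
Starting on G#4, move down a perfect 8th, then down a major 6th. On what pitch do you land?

G#4 down a perfect octave → G#3 (12 semitones).
Down a major sixth from G#3: B2 (9 semitones down).

B2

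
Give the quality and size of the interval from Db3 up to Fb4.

minor 10th

D to F spans three letter names (D-E-F), plus an octave: a tenth.
Db3 to Fb4 is 15 semitones, a half step short of the major tenth (16), so this is minor.
(Equivalently, a compound minor third: a minor third plus an octave.)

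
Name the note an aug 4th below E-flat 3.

B-double-flat 2

The fourth takes the letter from E down to B.
An augmented fourth is 6 semitones; 6 semitones down from Eb3 gives Bbb2.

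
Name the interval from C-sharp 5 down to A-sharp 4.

m3

Descending from C#5 to A#4 is the same interval as ascending A#4 to C#5.
A to C spans three letter names (A-B-C) — that makes it a third of some quality.
At 3 semitones, A#4→C#5 falls one short of a major third: minor.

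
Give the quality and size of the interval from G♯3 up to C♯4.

perfect fourth

G to C spans four letter names (G-A-B-C), so the interval is some kind of fourth.
The perfect fourth spans 5 semitones, and G#3 to C#4 is exactly 5 semitones — so this is a perfect fourth.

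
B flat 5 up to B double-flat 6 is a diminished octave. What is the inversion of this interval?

Interval numbers invert to sum to nine: 8 + 1 = 9, so an octave inverts to a unison.
The quality also flips — diminished becomes augmented — giving an augmented unison.

augmented 1st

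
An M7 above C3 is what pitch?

B3

Seven letter names up from C: B.
Moving 11 semitones up from C3 (the size of a major seventh) reaches B3.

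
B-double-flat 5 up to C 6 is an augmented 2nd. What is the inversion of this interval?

The rule of nine gives the new number: 9 − 2 = 7, so a second becomes a seventh.
Quality inverts too: augmented becomes diminished. That makes the inversion a diminished seventh.

diminished seventh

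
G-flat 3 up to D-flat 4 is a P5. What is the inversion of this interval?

The rule of nine gives the new number: 9 − 5 = 4, so a fifth becomes a fourth.
The quality also flips — perfect stays perfect — giving a perfect fourth.

P4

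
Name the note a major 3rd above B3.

Counting three letter names up from B lands on D.
A major third is 4 semitones; 4 semitones up from B3 gives D#4.

D#4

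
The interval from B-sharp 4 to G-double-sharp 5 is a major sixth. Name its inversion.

Inverted interval numbers add to nine, so a sixth pairs with a third (6 + 3 = 9).
And major becomes minor under inversion, so we get a minor third.

minor 3rd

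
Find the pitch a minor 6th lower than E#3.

G##2

The sixth takes the letter from E down to G.
A minor sixth spans 8 semitones, so from E#3 the target pitch is G##2.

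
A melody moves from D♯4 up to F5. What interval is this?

diminished tenth

D to F spans three letter names (D-E-F), plus an octave — that makes it a tenth of some quality.
A major tenth would be 16 semitones; D#4 to F5 is 14, two semitones narrower, so the interval is diminished.
(Equivalently, a compound diminished third: a diminished third plus an octave.)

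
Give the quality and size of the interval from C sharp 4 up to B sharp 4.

C to B spans seven letter names (C-D-E-F-G-A-B): a seventh.
C#4 to B#4 is 11 semitones, matching the major seventh exactly, so the quality is major.

major seventh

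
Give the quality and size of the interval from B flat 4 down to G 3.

Descending from Bb4 to G3 is the same interval as ascending G3 to Bb4.
G to B spans three letter names (G-A-B), plus an octave, so the interval is some kind of tenth.
At 15 semitones, G3→Bb4 falls one short of a major tenth: minor.
(Equivalently, a compound minor third: a minor third plus an octave.)

minor 10th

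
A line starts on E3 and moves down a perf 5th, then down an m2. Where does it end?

G#2

Down a perfect fifth from E3: A2 (7 semitones down).
A2 down a minor second → G#2 (1 semitone).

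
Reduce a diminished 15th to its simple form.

diminished 8th

Take out an octave (7 from the number): 15 − 7 = 8.
That makes a diminished fifteenth a compound diminished octave — an octave plus a diminished octave.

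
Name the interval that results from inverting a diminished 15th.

augmented unison

First reduce the compound diminished fifteenth to its simple form, a diminished octave.
Inverted interval numbers add to nine, so an octave pairs with a unison (8 + 1 = 9).
The quality also flips — diminished becomes augmented — giving an augmented unison.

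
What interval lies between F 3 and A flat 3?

minor 3rd

F to A spans three letter names (F-G-A): a third.
At 3 semitones, F3→Ab3 falls one short of a major third: minor.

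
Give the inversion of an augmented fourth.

d5

Interval numbers invert to sum to nine: 4 + 5 = 9, so a fourth inverts to a fifth.
Quality inverts too: augmented becomes diminished. That makes the inversion a diminished fifth.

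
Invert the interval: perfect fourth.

Interval numbers invert to sum to nine: 4 + 5 = 9, so a fourth inverts to a fifth.
The quality also flips — perfect stays perfect — giving a perfect fifth.

perfect fifth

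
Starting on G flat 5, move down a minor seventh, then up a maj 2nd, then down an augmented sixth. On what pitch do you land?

Down a minor seventh from Gb5: Ab4 (10 semitones down).
Up a major second from Ab4: Bb4 (2 semitones up).
Bb4 down an augmented sixth → Dbb4 (10 semitones).

D double-flat 4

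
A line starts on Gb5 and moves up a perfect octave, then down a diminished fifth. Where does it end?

C6

Up a perfect octave from Gb5: Gb6 (12 semitones up).
Down a diminished fifth from Gb6: C6 (6 semitones down).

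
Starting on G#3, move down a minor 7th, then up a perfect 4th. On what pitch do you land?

A minor seventh down from G#3 is A#2.
A#2 up a perfect fourth → D#3 (5 semitones).

D#3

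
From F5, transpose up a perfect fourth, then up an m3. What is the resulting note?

Db6

A perfect fourth up from F5 is Bb5.
A minor third up from Bb5 is Db6.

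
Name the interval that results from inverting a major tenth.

minor sixth

First reduce the compound major tenth to its simple form, a major third.
The rule of nine gives the new number: 9 − 3 = 6, so a third becomes a sixth.
And major becomes minor under inversion, so we get a minor sixth.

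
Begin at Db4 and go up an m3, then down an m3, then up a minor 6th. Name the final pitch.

Up a minor third from Db4: Fb4 (3 semitones up).
Fb4 down a minor third → Db4 (3 semitones).
A minor sixth up from Db4 is Bbb4.

Bbb4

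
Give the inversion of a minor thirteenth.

First reduce the compound minor thirteenth to its simple form, a minor sixth.
Inverted interval numbers add to nine, so a sixth pairs with a third (6 + 3 = 9).
The quality also flips — minor becomes major — giving a major third.

M3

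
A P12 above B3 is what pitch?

Counting five letter names plus an octave up from B lands on F.
Moving 19 semitones up from B3 (the size of a perfect twelfth) reaches F#5.

F#5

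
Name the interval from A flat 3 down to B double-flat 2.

M7

Descending from Ab3 to Bbb2 is the same interval as ascending Bbb2 to Ab3.
B to A spans seven letter names (B-C-D-E-F-G-A), so the interval is some kind of seventh.
The major seventh spans 11 semitones, and Bbb2 to Ab3 is exactly 11 semitones — so this is a major seventh.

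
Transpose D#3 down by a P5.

Five letter names down from D: G.
A perfect fifth spans 7 semitones, so from D#3 the target pitch is G#2.

G#2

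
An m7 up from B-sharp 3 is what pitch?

Counting seven letter names up from B lands on A.
Moving 10 semitones up from B#3 (the size of a minor seventh) reaches A#4.

A-sharp 4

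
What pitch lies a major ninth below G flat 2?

The ninth's letter: G down two letter names plus an octave → F.
A major ninth is 14 semitones; 14 semitones down from Gb2 gives Fb1.

F flat 1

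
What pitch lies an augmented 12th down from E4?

Ab2

Counting five letter names plus an octave down from E lands on A.
An augmented twelfth is 20 semitones; 20 semitones down from E4 gives Ab2.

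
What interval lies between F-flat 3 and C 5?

F to C spans five letter names (F-G-A-B-C), plus an octave: a twelfth.
A perfect twelfth would be 19 semitones; Fb3 to C5 is 20, one semitone wider, so the interval is augmented.
(Equivalently, a compound augmented fifth: an augmented fifth plus an octave.)

A12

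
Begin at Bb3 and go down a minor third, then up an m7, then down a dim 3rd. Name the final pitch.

D#4

Bb3 down a minor third → G3 (3 semitones).
G3 up a minor seventh → F4 (10 semitones).
F4 down a diminished third → D#4 (2 semitones).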